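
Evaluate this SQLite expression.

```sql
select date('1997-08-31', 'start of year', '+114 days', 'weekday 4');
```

1997-05-01

`start of year` rewinds 1997-08-31 to 1997-01-01.
Applying '+114 days' to 1997-01-01: counting 114 days forward gives 1997-04-25.
`weekday 4` advances to the next Thursday; 1997-04-25 is a Friday, so it moves forward to 1997-05-01.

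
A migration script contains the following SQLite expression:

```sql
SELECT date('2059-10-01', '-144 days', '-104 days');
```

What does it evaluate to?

2059-01-26

Applying '-144 days' to 2059-10-01: counting 144 days back gives 2059-05-10.
Applying '-104 days' to 2059-05-10: counting 104 days back gives 2059-01-26.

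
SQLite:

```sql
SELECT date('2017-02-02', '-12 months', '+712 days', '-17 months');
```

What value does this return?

Adding -12 months to 2017-02-02 gives 2016-02-02.
Applying '+712 days' to 2016-02-02: counting 712 days forward gives 2018-01-14.
Adding -17 months to 2018-01-14 gives 2016-08-14.

2016-08-14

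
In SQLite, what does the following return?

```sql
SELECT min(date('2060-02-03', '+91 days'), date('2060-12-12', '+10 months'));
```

date('2060-02-03', '+91 days') → 2060-05-04.
date('2060-12-12', '+10 months') → 2061-10-12.
Earlier of the two is 2060-05-04.

2060-05-04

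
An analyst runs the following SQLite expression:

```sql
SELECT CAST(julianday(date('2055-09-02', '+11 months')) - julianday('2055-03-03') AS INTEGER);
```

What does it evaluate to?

518

Adding +11 months to 2055-09-02 gives 2056-08-02.
28 days remain in March 2055 after the 3rd (31 − 3).
Full months from April 2055 through July 2056 contribute their day counts.
Then 2 days into August 2056.
Total: 28 + 30 + 31 + 30 + 31 + 31 + 30 + 31 + 30 + 31 + 31 + 29 + 31 + 30 + 31 + 30 + 31 + 2 = 518.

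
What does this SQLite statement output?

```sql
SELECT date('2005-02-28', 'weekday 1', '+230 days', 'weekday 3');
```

2005-10-19

`weekday 1` advances to the next Monday; 2005-02-28 is already a Monday, so it stays at 2005-02-28.
Applying '+230 days' to 2005-02-28: counting 230 days forward gives 2005-10-16.
`weekday 3` advances to the next Wednesday; 2005-10-16 is a Sunday, so it moves forward to 2005-10-19.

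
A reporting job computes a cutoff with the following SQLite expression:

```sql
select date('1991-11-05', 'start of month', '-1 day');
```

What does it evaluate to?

1991-10-31

`start of month` rewinds 1991-11-05 to 1991-11-01.
Going back 1 day from 1991-11-01 reaches 1991-10-31 (last day of October, 31 days).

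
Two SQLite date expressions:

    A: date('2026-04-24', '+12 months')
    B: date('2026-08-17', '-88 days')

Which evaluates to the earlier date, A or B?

A = 2027-04-24.
B = 2026-05-21.
B is earlier.

B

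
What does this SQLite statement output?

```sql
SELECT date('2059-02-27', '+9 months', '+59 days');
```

Adding +9 months to 2059-02-27 gives 2059-11-27.
Applying '+59 days' to 2059-11-27: counting 59 days forward gives 2060-01-25.

2060-01-25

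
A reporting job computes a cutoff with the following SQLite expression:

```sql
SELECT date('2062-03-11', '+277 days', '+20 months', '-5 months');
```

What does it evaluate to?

Applying '+277 days' to 2062-03-11: counting 277 days forward gives 2062-12-13.
Adding +20 months to 2062-12-13 gives 2064-08-13.
Adding -5 months to 2064-08-13 gives 2064-03-13.

2064-03-13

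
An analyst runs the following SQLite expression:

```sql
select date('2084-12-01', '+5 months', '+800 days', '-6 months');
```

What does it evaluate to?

Adding +5 months to 2084-12-01 gives 2085-05-01.
Applying '+800 days' to 2085-05-01: counting 800 days forward gives 2087-07-10.
Adding -6 months to 2087-07-10 gives 2087-01-10.

2087-01-10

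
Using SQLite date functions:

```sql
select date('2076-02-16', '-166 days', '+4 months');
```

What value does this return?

2076-01-03

Applying '-166 days' to 2076-02-16: counting 166 days back gives 2075-09-03.
Adding +4 months to 2075-09-03 gives 2076-01-03.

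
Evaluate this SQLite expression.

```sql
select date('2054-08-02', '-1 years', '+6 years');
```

2059-08-02

Adding -1 year to 2054-08-02 gives 2053-08-02.
Adding +6 years to 2053-08-02 gives 2059-08-02.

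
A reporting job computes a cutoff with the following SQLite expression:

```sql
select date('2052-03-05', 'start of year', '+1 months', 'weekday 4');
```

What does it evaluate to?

`start of year` rewinds 2052-03-05 to 2052-01-01.
Adding +1 month to 2052-01-01 gives 2052-02-01.
`weekday 4` advances to the next Thursday; 2052-02-01 is already a Thursday, so it stays at 2052-02-01.

2052-02-01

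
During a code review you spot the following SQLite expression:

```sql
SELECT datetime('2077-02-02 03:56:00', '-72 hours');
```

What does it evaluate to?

-72 hours from 2077-02-02 03:56:00 is 2077-01-30 03:56:00 (crosses midnight).

2077-01-30 03:56:00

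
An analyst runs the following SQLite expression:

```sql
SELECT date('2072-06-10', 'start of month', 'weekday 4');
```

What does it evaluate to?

`start of month` rewinds 2072-06-10 to 2072-06-01.
`weekday 4` advances to the next Thursday; 2072-06-01 is a Wednesday, so it moves forward to 2072-06-02.

2072-06-02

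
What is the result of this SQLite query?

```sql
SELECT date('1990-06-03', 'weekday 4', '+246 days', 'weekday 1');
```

`weekday 4` advances to the next Thursday; 1990-06-03 is a Sunday, so it moves forward to 1990-06-07.
Applying '+246 days' to 1990-06-07: counting 246 days forward gives 1991-02-08.
`weekday 1` advances to the next Monday; 1991-02-08 is a Friday, so it moves forward to 1991-02-11.

1991-02-11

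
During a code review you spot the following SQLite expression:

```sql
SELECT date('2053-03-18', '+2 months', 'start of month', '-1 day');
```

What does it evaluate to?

Adding +2 months to 2053-03-18 gives 2053-05-18.
`start of month` rewinds 2053-05-18 to 2053-05-01.
Going back 1 day from 2053-05-01 reaches 2053-04-30 (last day of April, 30 days).

2053-04-30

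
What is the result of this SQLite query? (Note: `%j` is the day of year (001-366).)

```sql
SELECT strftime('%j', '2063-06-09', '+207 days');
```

First apply '+207 days': 2063-06-09 → 2064-01-02.
Day-of-year for 2064-01-02: days since 2064-01-01 inclusive = 2, zero-padded to 002.

002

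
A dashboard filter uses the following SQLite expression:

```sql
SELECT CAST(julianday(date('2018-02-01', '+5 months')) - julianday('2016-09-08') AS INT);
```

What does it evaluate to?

661

Adding +5 months to 2018-02-01 gives 2018-07-01.
22 days remain in September 2016 after the 8th (30 − 8).
Full months from October 2016 through June 2018 contribute their day counts.
Then 1 day into July 2018.
Total: 22 + 31 + 30 + 31 + 31 + 28 + 31 + 30 + 31 + 30 + 31 + 31 + 30 + 31 + 30 + 31 + 31 + 28 + 31 + 30 + 31 + 30 + 1 = 661.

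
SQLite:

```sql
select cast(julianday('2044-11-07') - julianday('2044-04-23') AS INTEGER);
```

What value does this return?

198

7 days remain in April 2044 after the 23rd (30 − 23).
Full months from May 2044 through October 2044 contribute their day counts.
Then 7 days into November 2044.
Total: 7 + 31 + 30 + 31 + 31 + 30 + 31 + 7 = 198.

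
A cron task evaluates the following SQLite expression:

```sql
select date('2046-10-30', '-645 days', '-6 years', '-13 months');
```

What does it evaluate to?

2037-12-23

Applying '-645 days' to 2046-10-30: counting 645 days back gives 2045-01-23.
Adding -6 years to 2045-01-23 gives 2039-01-23.
Adding -13 months to 2039-01-23 gives 2037-12-23.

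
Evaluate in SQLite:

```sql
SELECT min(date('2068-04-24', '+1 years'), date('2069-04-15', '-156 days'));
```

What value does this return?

date('2068-04-24', '+1 years') → 2069-04-24.
date('2069-04-15', '-156 days') → 2068-11-10.
Earlier of the two is 2068-11-10.

2068-11-10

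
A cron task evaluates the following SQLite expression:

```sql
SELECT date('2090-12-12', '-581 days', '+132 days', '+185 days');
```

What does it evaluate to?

2090-03-23

Applying '-581 days' to 2090-12-12: counting 581 days back gives 2089-05-10.
Applying '+132 days' to 2089-05-10: counting 132 days forward gives 2089-09-19.
Applying '+185 days' to 2089-09-19: counting 185 days forward gives 2090-03-23.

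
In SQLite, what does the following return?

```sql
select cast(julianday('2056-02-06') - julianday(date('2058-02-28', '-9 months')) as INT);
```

Adding -9 months to 2058-02-28 gives 2057-05-28.
23 days remain in February 2056 after the 6th (29 − 6).
Full months from March 2056 through April 2057 contribute their day counts.
Then 28 days into May 2057.
Total: 23 + 31 + 30 + 31 + 30 + 31 + 31 + 30 + 31 + 30 + 31 + 31 + 28 + 31 + 30 + 28 = 477.
The subtraction is earlier − later, so the result is −477 → -477.

-477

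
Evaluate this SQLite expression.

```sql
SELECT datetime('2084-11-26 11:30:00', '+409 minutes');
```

2084-11-26 18:19:00

409 minutes = 6h 49m; +409 minutes from 2084-11-26 11:30:00 is 2084-11-26 18:19:00.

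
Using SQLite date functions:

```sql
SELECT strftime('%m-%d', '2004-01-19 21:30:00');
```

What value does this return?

01-19

`%m-%d` extracts the month-day: 01-19.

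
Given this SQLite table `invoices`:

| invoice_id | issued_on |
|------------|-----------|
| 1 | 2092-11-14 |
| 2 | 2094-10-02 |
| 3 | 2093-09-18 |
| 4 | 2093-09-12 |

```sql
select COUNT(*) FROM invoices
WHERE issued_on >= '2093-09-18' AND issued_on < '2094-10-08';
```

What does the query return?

Rows in [2093-09-18, 2094-10-08): 2094-10-02, 2093-09-18 → 2 rows.

2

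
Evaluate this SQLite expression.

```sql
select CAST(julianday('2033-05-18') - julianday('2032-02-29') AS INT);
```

444

0 days remain in February 2032 after the 29th (29 − 29).
Full months from March 2032 through April 2033 contribute their day counts.
Then 18 days into May 2033.
Total: 0 + 31 + 30 + 31 + 30 + 31 + 31 + 30 + 31 + 30 + 31 + 31 + 28 + 31 + 30 + 18 = 444.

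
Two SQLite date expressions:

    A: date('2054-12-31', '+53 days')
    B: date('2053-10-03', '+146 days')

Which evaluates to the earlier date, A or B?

B

A = 2055-02-22.
B = 2054-02-26.
B is earlier.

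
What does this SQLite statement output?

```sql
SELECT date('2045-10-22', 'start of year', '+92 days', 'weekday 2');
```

2045-04-04

`start of year` rewinds 2045-10-22 to 2045-01-01.
Applying '+92 days' to 2045-01-01: counting 92 days forward gives 2045-04-03.
`weekday 2` advances to the next Tuesday; 2045-04-03 is a Monday, so it moves forward to 2045-04-04.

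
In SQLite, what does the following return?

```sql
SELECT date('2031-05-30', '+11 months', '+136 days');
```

2032-09-13

Adding +11 months to 2031-05-30 gives 2032-04-30.
Applying '+136 days' to 2032-04-30: counting 136 days forward gives 2032-09-13.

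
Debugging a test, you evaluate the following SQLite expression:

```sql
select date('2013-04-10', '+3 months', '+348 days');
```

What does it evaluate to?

2014-06-23

Adding +3 months to 2013-04-10 gives 2013-07-10.
Applying '+348 days' to 2013-07-10: counting 348 days forward gives 2014-06-23.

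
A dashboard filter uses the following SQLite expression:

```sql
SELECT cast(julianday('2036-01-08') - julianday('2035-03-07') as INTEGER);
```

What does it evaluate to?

307

24 days remain in March 2035 after the 7th (31 − 7).
Full months from April 2035 through December 2035 contribute their day counts.
Then 8 days into January 2036.
Total: 24 + 30 + 31 + 30 + 31 + 31 + 30 + 31 + 30 + 31 + 8 = 307.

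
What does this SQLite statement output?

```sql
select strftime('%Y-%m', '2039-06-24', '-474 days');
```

2038-03

First apply '-474 days': 2039-06-24 → 2038-03-07.
`%Y-%m` extracts the year-month: 2038-03.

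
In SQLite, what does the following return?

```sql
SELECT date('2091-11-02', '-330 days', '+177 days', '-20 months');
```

2089-10-02

Applying '-330 days' to 2091-11-02: counting 330 days back gives 2090-12-07.
Applying '+177 days' to 2090-12-07: counting 177 days forward gives 2091-06-02.
Adding -20 months to 2091-06-02 gives 2089-10-02.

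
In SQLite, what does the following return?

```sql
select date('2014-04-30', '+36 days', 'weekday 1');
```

April 2014 has 30 days; 0 remain after the 30th, so 1 days reach 2014-05-01.
May 2014 has 31 days; 30 remain after the 1st, so 31 days reach 2014-06-01.
Advancing 4 more days within June lands on 2014-06-05.
`weekday 1` advances to the next Monday; 2014-06-05 is a Thursday, so it moves forward to 2014-06-09.

2014-06-09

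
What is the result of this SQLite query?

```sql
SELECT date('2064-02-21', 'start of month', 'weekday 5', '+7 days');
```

2064-02-08

`start of month` rewinds 2064-02-21 to 2064-02-01.
`weekday 5` advances to the next Friday; 2064-02-01 is already a Friday, so it stays at 2064-02-01.
Advancing 7 more days within February lands on 2064-02-08.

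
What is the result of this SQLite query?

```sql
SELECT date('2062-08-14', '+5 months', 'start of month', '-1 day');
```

2062-12-31

Adding +5 months to 2062-08-14 gives 2063-01-14.
`start of month` rewinds 2063-01-14 to 2063-01-01.
Going back 1 day from 2063-01-01 reaches 2062-12-31 (last day of December, 31 days).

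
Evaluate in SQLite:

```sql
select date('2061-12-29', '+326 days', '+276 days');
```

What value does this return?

Applying '+326 days' to 2061-12-29: counting 326 days forward gives 2062-11-20.
Applying '+276 days' to 2062-11-20: counting 276 days forward gives 2063-08-23.

2063-08-23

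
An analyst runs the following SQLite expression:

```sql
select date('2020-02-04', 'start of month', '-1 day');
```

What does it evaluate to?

`start of month` rewinds 2020-02-04 to 2020-02-01.
Going back 1 day from 2020-02-01 reaches 2020-01-31 (last day of January, 31 days).

2020-01-31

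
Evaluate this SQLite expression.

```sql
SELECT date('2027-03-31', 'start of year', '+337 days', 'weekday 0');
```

2027-12-05

`start of year` rewinds 2027-03-31 to 2027-01-01.
Applying '+337 days' to 2027-01-01: counting 337 days forward gives 2027-12-04.
`weekday 0` advances to the next Sunday; 2027-12-04 is a Saturday, so it moves forward to 2027-12-05.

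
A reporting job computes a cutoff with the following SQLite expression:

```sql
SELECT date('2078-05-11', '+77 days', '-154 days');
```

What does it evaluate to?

Applying '+77 days' to 2078-05-11: counting 77 days forward gives 2078-07-27.
Applying '-154 days' to 2078-07-27: counting 154 days back gives 2078-02-23.

2078-02-23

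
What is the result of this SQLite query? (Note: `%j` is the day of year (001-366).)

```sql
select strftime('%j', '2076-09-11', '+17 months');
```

042

First apply '+17 months': 2076-09-11 → 2078-02-11.
Day-of-year for 2078-02-11: days since 2078-01-01 inclusive = 42, zero-padded to 042.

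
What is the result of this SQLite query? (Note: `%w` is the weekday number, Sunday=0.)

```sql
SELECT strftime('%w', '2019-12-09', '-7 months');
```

4

First apply '-7 months': 2019-12-09 → 2019-05-09.
2019-05-09 is a Thursday; with Sunday=0 that is 4.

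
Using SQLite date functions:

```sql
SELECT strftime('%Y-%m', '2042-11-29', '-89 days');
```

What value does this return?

First apply '-89 days': 2042-11-29 → 2042-09-01.
`%Y-%m` extracts the year-month: 2042-09.

2042-09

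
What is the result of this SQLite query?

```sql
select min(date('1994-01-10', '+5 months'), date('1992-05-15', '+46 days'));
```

date('1994-01-10', '+5 months') → 1994-06-10.
date('1992-05-15', '+46 days') → 1992-06-30.
Earlier of the two is 1992-06-30.

1992-06-30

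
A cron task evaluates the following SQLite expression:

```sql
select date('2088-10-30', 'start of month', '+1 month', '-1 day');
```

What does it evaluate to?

2088-10-31

`start of month` rewinds 2088-10-30 to 2088-10-01.
Adding +1 month to 2088-10-01 gives 2088-11-01.
Going back 1 day from 2088-11-01 reaches 2088-10-31 (last day of October, 31 days).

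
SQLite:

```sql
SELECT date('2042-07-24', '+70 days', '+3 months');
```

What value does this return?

Applying '+70 days' to 2042-07-24: counting 70 days forward gives 2042-10-02.
Adding +3 months to 2042-10-02 gives 2043-01-02.

2043-01-02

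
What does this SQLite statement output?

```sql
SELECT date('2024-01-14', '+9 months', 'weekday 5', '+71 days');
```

2024-12-28

Adding +9 months to 2024-01-14 gives 2024-10-14.
`weekday 5` advances to the next Friday; 2024-10-14 is a Monday, so it moves forward to 2024-10-18.
Applying '+71 days' to 2024-10-18: counting 71 days forward gives 2024-12-28.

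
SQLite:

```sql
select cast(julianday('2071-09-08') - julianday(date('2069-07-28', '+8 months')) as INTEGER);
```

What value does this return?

Adding +8 months to 2069-07-28 gives 2070-03-28.
3 days remain in March 2070 after the 28th (31 − 28).
Full months from April 2070 through August 2071 contribute their day counts.
Then 8 days into September 2071.
Total: 3 + 30 + 31 + 30 + 31 + 31 + 30 + 31 + 30 + 31 + 31 + 28 + 31 + 30 + 31 + 30 + 31 + 31 + 8 = 529.

529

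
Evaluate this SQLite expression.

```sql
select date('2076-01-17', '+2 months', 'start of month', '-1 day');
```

2076-02-29

Adding +2 months to 2076-01-17 gives 2076-03-17.
`start of month` rewinds 2076-03-17 to 2076-03-01.
Going back 1 day from 2076-03-01 reaches 2076-02-29 (last day of February, 29 days).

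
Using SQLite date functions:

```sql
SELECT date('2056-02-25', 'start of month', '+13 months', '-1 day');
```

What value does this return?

`start of month` rewinds 2056-02-25 to 2056-02-01.
Adding +13 months to 2056-02-01 gives 2057-03-01.
Going back 1 day from 2057-03-01 reaches 2057-02-28 (last day of February, 28 days).

2057-02-28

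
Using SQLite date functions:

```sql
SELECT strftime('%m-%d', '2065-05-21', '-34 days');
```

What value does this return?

First apply '-34 days': 2065-05-21 → 2065-04-17.
`%m-%d` extracts the month-day: 04-17.

04-17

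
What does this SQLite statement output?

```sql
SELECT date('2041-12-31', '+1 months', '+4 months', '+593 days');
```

Adding +1 month to 2041-12-31 gives 2042-01-31.
Adding +4 months to 2042-01-31 gives 2042-05-31.
Applying '+593 days' to 2042-05-31: counting 593 days forward gives 2044-01-14.

2044-01-14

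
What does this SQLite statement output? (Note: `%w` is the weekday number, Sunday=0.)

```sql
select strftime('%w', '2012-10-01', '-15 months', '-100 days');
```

First apply '-15 months', '-100 days': 2012-10-01 → 2011-03-23.
2011-03-23 is a Wednesday; with Sunday=0 that is 3.

3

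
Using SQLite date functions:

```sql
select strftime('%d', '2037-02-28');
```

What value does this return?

28

`%d` extracts the 2-digit day of month: 28.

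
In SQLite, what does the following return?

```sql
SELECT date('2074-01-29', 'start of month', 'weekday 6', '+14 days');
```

`start of month` rewinds 2074-01-29 to 2074-01-01.
`weekday 6` advances to the next Saturday; 2074-01-01 is a Monday, so it moves forward to 2074-01-06.
Advancing 14 more days within January lands on 2074-01-20.

2074-01-20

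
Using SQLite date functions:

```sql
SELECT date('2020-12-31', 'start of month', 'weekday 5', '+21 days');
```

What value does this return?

`start of month` rewinds 2020-12-31 to 2020-12-01.
`weekday 5` advances to the next Friday; 2020-12-01 is a Tuesday, so it moves forward to 2020-12-04.
Advancing 21 more days within December lands on 2020-12-25.

2020-12-25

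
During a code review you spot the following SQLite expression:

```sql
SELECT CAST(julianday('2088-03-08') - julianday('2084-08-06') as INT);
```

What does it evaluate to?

25 days remain in August 2084 after the 6th (31 − 6).
Full months from September 2084 through February 2088 contribute their day counts.
Then 8 days into March 2088.
Total: 25 + 30 + 31 + 30 + 31 + 31 + 28 + 31 + 30 + 31 + 30 + 31 + 31 + 30 + 31 + 30 + 31 + 31 + 28 + 31 + 30 + 31 + 30 + 31 + 31 + 30 + 31 + 30 + 31 + 31 + 28 + 31 + 30 + 31 + 30 + 31 + 31 + 30 + 31 + 30 + 31 + 31 + 29 + 8 = 1310.

1310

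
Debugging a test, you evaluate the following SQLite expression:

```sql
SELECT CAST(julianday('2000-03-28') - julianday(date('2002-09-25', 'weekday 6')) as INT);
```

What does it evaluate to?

-914

`weekday 6` advances to the next Saturday; 2002-09-25 is a Wednesday, so it moves forward to 2002-09-28.
3 days remain in March 2000 after the 28th (31 − 28).
Full months from April 2000 through August 2002 contribute their day counts.
Then 28 days into September 2002.
Total: 3 + 30 + 31 + 30 + 31 + 31 + 30 + 31 + 30 + 31 + 31 + 28 + 31 + 30 + 31 + 30 + 31 + 31 + 30 + 31 + 30 + 31 + 31 + 28 + 31 + 30 + 31 + 30 + 31 + 31 + 28 = 914.
The subtraction is earlier − later, so the result is −914 → -914.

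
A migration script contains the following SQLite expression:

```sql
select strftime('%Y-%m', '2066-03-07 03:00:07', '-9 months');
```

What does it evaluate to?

First apply '-9 months': 2066-03-07 03:00:07 → 2065-06-07 03:00:07.
`%Y-%m` extracts the year-month: 2065-06.

2065-06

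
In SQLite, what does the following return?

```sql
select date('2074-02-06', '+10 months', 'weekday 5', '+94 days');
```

Adding +10 months to 2074-02-06 gives 2074-12-06.
`weekday 5` advances to the next Friday; 2074-12-06 is a Thursday, so it moves forward to 2074-12-07.
Applying '+94 days' to 2074-12-07: counting 94 days forward gives 2075-03-11.

2075-03-11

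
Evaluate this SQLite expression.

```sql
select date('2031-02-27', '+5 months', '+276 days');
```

2032-04-28

Adding +5 months to 2031-02-27 gives 2031-07-27.
Applying '+276 days' to 2031-07-27: counting 276 days forward gives 2032-04-28.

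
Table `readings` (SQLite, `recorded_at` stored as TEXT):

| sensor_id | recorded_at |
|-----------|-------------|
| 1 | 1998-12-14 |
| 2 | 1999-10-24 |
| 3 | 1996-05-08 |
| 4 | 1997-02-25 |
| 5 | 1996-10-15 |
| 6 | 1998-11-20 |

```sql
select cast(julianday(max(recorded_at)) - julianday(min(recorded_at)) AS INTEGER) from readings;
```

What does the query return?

1264

MIN = 1996-05-08, MAX = 1999-10-24.
23 days remain in May 1996 after the 8th (31 − 8).
Full months from June 1996 through September 1999 contribute their day counts.
Then 24 days into October 1999.
Total: 23 + 30 + 31 + 31 + 30 + 31 + 30 + 31 + 31 + 28 + 31 + 30 + 31 + 30 + 31 + 31 + 30 + 31 + 30 + 31 + 31 + 28 + 31 + 30 + 31 + 30 + 31 + 31 + 30 + 31 + 30 + 31 + 31 + 28 + 31 + 30 + 31 + 30 + 31 + 31 + 30 + 24 = 1264.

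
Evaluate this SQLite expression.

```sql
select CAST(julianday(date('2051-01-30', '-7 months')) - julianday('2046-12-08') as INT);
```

1300

Adding -7 months to 2051-01-30 gives 2050-06-30.
23 days remain in December 2046 after the 8th (31 − 8).
Full months from January 2047 through May 2050 contribute their day counts.
Then 30 days into June 2050.
Total: 23 + 31 + 28 + 31 + 30 + 31 + 30 + 31 + 31 + 30 + 31 + 30 + 31 + 31 + 29 + 31 + 30 + 31 + 30 + 31 + 31 + 30 + 31 + 30 + 31 + 31 + 28 + 31 + 30 + 31 + 30 + 31 + 31 + 30 + 31 + 30 + 31 + 31 + 28 + 31 + 30 + 31 + 30 = 1300.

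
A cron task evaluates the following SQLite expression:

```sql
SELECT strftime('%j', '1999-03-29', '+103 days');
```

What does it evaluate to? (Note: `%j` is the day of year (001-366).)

First apply '+103 days': 1999-03-29 → 1999-07-10.
Day-of-year for 1999-07-10: days since 1999-01-01 inclusive = 191, zero-padded to 191.

191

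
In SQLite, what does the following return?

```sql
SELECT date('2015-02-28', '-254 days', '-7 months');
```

Applying '-254 days' to 2015-02-28: counting 254 days back gives 2014-06-19.
Adding -7 months to 2014-06-19 gives 2013-11-19.

2013-11-19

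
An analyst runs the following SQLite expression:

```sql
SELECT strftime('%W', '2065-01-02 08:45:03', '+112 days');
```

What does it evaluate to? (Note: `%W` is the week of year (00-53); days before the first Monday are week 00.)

16

First apply '+112 days': 2065-01-02 08:45:03 → 2065-04-24 08:45:03.
2065-04-24 is a Friday. SQLite's %W counts Mondays since the year started; the result is 16.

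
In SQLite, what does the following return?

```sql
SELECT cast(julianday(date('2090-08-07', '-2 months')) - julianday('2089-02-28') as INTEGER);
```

464

Adding -2 months to 2090-08-07 gives 2090-06-07.
0 days remain in February 2089 after the 28th (28 − 28).
Full months from March 2089 through May 2090 contribute their day counts.
Then 7 days into June 2090.
Total: 0 + 31 + 30 + 31 + 30 + 31 + 31 + 30 + 31 + 30 + 31 + 31 + 28 + 31 + 30 + 31 + 7 = 464.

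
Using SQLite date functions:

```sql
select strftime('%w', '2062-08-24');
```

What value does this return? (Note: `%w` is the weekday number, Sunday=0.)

2062-08-24 is a Thursday; with Sunday=0 that is 4.

4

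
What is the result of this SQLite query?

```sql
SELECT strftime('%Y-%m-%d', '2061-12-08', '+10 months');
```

2062-10-08

First apply '+10 months': 2061-12-08 → 2062-10-08.
`%Y-%m-%d` extracts the ISO date: 2062-10-08.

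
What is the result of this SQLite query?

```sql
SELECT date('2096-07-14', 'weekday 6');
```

`weekday 6` advances to the next Saturday; 2096-07-14 is already a Saturday, so it stays at 2096-07-14.

2096-07-14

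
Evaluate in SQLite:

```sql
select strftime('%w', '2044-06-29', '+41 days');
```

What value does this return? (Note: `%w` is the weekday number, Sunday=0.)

First apply '+41 days': 2044-06-29 → 2044-08-09.
2044-08-09 is a Tuesday; with Sunday=0 that is 2.

2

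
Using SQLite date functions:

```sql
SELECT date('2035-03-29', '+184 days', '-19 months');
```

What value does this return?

2034-03-01

Applying '+184 days' to 2035-03-29: counting 184 days forward gives 2035-09-29.
Adding -19 months to 2035-09-29 targets 2034-02-29. February 2034 has only 28 days, so SQLite normalizes the 1-day overflow forward to 2034-03-01.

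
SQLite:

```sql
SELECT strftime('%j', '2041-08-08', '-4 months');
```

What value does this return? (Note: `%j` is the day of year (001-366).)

First apply '-4 months': 2041-08-08 → 2041-04-08.
Day-of-year for 2041-04-08: days since 2041-01-01 inclusive = 98, zero-padded to 098.

098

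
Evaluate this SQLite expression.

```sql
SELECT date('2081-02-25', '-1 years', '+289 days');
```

2080-12-10

Adding -1 year to 2081-02-25 gives 2080-02-25.
Applying '+289 days' to 2080-02-25: counting 289 days forward gives 2080-12-10.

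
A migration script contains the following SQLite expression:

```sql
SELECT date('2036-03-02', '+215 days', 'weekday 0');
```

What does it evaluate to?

Applying '+215 days' to 2036-03-02: counting 215 days forward gives 2036-10-03.
`weekday 0` advances to the next Sunday; 2036-10-03 is a Friday, so it moves forward to 2036-10-05.

2036-10-05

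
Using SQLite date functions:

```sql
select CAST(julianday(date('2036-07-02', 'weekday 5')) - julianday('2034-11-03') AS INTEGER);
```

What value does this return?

609

`weekday 5` advances to the next Friday; 2036-07-02 is a Wednesday, so it moves forward to 2036-07-04.
27 days remain in November 2034 after the 3rd (30 − 3).
Full months from December 2034 through June 2036 contribute their day counts.
Then 4 days into July 2036.
Total: 27 + 31 + 31 + 28 + 31 + 30 + 31 + 30 + 31 + 31 + 30 + 31 + 30 + 31 + 31 + 29 + 31 + 30 + 31 + 30 + 4 = 609.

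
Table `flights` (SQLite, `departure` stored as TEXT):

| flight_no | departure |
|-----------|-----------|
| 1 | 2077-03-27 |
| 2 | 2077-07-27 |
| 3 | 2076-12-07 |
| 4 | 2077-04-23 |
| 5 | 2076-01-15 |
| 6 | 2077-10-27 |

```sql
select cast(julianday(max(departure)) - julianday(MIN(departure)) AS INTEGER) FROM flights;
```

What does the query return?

MIN = 2076-01-15, MAX = 2077-10-27.
16 days remain in January 2076 after the 15th (31 − 15).
Full months from February 2076 through September 2077 contribute their day counts.
Then 27 days into October 2077.
Total: 16 + 29 + 31 + 30 + 31 + 30 + 31 + 31 + 30 + 31 + 30 + 31 + 31 + 28 + 31 + 30 + 31 + 30 + 31 + 31 + 30 + 27 = 651.

651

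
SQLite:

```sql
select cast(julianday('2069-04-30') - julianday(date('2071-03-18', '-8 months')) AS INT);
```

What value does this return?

-444

Adding -8 months to 2071-03-18 gives 2070-07-18.
0 days remain in April 2069 after the 30th (30 − 30).
Full months from May 2069 through June 2070 contribute their day counts.
Then 18 days into July 2070.
Total: 0 + 31 + 30 + 31 + 31 + 30 + 31 + 30 + 31 + 31 + 28 + 31 + 30 + 31 + 30 + 18 = 444.
The subtraction is earlier − later, so the result is −444 → -444.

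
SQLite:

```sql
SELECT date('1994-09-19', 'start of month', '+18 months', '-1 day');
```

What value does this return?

`start of month` rewinds 1994-09-19 to 1994-09-01.
Adding +18 months to 1994-09-01 gives 1996-03-01.
Going back 1 day from 1996-03-01 reaches 1996-02-29 (last day of February, 29 days).

1996-02-29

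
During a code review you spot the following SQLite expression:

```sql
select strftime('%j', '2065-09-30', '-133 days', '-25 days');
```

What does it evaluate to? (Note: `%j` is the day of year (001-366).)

115

First apply '-133 days', '-25 days': 2065-09-30 → 2065-04-25.
Day-of-year for 2065-04-25: days since 2065-01-01 inclusive = 115, zero-padded to 115.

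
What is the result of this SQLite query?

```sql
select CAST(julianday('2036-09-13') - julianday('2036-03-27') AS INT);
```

170

4 days remain in March 2036 after the 27th (31 − 27).
April 2036: 30 days.
May 2036: 31 days.
June 2036: 30 days.
July 2036: 31 days.
August 2036: 31 days.
Then 13 days into September 2036.
Total: 4 + 30 + 31 + 30 + 31 + 31 + 13 = 170.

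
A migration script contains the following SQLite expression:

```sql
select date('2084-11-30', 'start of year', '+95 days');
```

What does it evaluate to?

`start of year` rewinds 2084-11-30 to 2084-01-01.
Applying '+95 days' to 2084-01-01: counting 95 days forward gives 2084-04-05.

2084-04-05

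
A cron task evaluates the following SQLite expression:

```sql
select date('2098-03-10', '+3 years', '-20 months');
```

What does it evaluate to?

Adding +3 years to 2098-03-10 gives 2101-03-10.
Adding -20 months to 2101-03-10 gives 2099-07-10.

2099-07-10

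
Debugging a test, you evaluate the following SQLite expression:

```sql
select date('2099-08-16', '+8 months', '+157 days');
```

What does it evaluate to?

2100-09-20

Adding +8 months to 2099-08-16 gives 2100-04-16.
Applying '+157 days' to 2100-04-16: counting 157 days forward gives 2100-09-20.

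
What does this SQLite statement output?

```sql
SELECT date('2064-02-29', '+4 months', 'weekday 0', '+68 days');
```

2064-09-05

Adding +4 months to 2064-02-29 gives 2064-06-29.
`weekday 0` advances to the next Sunday; 2064-06-29 is already a Sunday, so it stays at 2064-06-29.
Applying '+68 days' to 2064-06-29: counting 68 days forward gives 2064-09-05.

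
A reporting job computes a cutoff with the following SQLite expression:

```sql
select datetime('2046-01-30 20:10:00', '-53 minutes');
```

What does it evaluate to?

2046-01-30 19:17:00

-53 minutes from 2046-01-30 20:10:00 is 2046-01-30 19:17:00.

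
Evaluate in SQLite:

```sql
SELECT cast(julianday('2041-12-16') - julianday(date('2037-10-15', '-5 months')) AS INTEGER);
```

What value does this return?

Adding -5 months to 2037-10-15 gives 2037-05-15.
16 days remain in May 2037 after the 15th (31 − 15).
Full months from June 2037 through November 2041 contribute their day counts.
Then 16 days into December 2041.
Total: 16 + 30 + 31 + 31 + 30 + 31 + 30 + 31 + 31 + 28 + 31 + 30 + 31 + 30 + 31 + 31 + 30 + 31 + 30 + 31 + 31 + 28 + 31 + 30 + 31 + 30 + 31 + 31 + 30 + 31 + 30 + 31 + 31 + 29 + 31 + 30 + 31 + 30 + 31 + 31 + 30 + 31 + 30 + 31 + 31 + 28 + 31 + 30 + 31 + 30 + 31 + 31 + 30 + 31 + 30 + 16 = 1676.

1676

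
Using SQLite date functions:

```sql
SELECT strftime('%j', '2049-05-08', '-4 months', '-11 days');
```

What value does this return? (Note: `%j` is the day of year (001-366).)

First apply '-4 months', '-11 days': 2049-05-08 → 2048-12-28.
Day-of-year for 2048-12-28: days since 2048-01-01 inclusive = 363, zero-padded to 363.

363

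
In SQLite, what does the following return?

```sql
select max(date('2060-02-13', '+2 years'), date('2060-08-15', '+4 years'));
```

date('2060-02-13', '+2 years') → 2062-02-13.
date('2060-08-15', '+4 years') → 2064-08-15.
Later of the two is 2064-08-15.

2064-08-15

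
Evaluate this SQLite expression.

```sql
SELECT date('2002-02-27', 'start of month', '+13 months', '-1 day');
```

2003-02-28

`start of month` rewinds 2002-02-27 to 2002-02-01.
Adding +13 months to 2002-02-01 gives 2003-03-01.
Going back 1 day from 2003-03-01 reaches 2003-02-28 (last day of February, 28 days).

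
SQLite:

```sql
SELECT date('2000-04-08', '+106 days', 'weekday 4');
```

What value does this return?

2000-07-27

Applying '+106 days' to 2000-04-08: counting 106 days forward gives 2000-07-23.
`weekday 4` advances to the next Thursday; 2000-07-23 is a Sunday, so it moves forward to 2000-07-27.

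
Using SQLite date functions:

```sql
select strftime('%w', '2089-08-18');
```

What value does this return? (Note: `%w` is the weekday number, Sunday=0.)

4

2089-08-18 is a Thursday; with Sunday=0 that is 4.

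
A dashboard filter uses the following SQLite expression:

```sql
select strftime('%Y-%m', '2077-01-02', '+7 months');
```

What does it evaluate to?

First apply '+7 months': 2077-01-02 → 2077-08-02.
`%Y-%m` extracts the year-month: 2077-08.

2077-08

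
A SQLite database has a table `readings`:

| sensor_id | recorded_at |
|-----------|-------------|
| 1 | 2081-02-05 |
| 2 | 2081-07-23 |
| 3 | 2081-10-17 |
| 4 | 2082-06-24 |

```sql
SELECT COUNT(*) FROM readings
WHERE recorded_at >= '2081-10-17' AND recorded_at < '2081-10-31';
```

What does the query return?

Rows in [2081-10-17, 2081-10-31): 2081-10-17 → 1 row.

1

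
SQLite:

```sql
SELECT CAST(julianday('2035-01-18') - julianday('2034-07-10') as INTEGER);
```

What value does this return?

21 days remain in July 2034 after the 10th (31 − 10).
August 2034: 31 days.
September 2034: 30 days.
October 2034: 31 days.
November 2034: 30 days.
December 2034: 31 days.
Then 18 days into January 2035.
Total: 21 + 31 + 30 + 31 + 30 + 31 + 18 = 192.

192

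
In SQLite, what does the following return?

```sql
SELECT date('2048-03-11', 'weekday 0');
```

`weekday 0` advances to the next Sunday; 2048-03-11 is a Wednesday, so it moves forward to 2048-03-15.

2048-03-15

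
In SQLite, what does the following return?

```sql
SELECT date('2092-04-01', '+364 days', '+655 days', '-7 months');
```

2094-06-15

Applying '+364 days' to 2092-04-01: counting 364 days forward gives 2093-03-31.
Applying '+655 days' to 2093-03-31: counting 655 days forward gives 2095-01-15.
Adding -7 months to 2095-01-15 gives 2094-06-15.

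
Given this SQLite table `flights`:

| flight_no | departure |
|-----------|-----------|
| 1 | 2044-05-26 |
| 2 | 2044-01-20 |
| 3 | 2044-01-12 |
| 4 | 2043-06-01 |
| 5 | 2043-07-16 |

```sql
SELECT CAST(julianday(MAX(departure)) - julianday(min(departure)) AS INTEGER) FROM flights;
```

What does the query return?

MIN = 2043-06-01, MAX = 2044-05-26.
29 days remain in June 2043 after the 1st (30 − 1).
Full months from July 2043 through April 2044 contribute their day counts.
Then 26 days into May 2044.
Total: 29 + 31 + 31 + 30 + 31 + 30 + 31 + 31 + 29 + 31 + 30 + 26 = 360.

360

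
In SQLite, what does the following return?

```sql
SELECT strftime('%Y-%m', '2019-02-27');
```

2019-02

`%Y-%m` extracts the year-month: 2019-02.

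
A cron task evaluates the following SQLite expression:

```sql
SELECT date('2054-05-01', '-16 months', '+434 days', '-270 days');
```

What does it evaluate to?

2053-06-14

Adding -16 months to 2054-05-01 gives 2053-01-01.
Applying '+434 days' to 2053-01-01: counting 434 days forward gives 2054-03-11.
Applying '-270 days' to 2054-03-11: counting 270 days back gives 2053-06-14.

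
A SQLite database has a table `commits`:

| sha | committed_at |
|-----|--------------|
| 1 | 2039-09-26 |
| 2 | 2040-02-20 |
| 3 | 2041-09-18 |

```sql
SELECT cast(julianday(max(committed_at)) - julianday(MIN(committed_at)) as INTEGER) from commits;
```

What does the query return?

723

MIN = 2039-09-26, MAX = 2041-09-18.
4 days remain in September 2039 after the 26th (30 − 26).
Full months from October 2039 through August 2041 contribute their day counts.
Then 18 days into September 2041.
Total: 4 + 31 + 30 + 31 + 31 + 29 + 31 + 30 + 31 + 30 + 31 + 31 + 30 + 31 + 30 + 31 + 31 + 28 + 31 + 30 + 31 + 30 + 31 + 31 + 18 = 723.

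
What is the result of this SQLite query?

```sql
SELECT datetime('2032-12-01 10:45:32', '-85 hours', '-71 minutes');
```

-85 hours from 2032-12-01 10:45:32 is 2032-11-27 21:45:32 (crosses midnight).
71 minutes = 1h 11m; -71 minutes from 2032-11-27 21:45:32 is 2032-11-27 20:34:32.

2032-11-27 20:34:32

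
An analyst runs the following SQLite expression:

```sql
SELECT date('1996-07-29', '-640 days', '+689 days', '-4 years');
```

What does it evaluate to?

1992-09-16

Applying '-640 days' to 1996-07-29: counting 640 days back gives 1994-10-28.
Applying '+689 days' to 1994-10-28: counting 689 days forward gives 1996-09-16.
Adding -4 years to 1996-09-16 gives 1992-09-16.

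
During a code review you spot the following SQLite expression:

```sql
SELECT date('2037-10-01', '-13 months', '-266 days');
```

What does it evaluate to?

2035-12-10

Adding -13 months to 2037-10-01 gives 2036-09-01.
Applying '-266 days' to 2036-09-01: counting 266 days back gives 2035-12-10.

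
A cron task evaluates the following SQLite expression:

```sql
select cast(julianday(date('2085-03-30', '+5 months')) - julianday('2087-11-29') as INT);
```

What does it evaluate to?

Adding +5 months to 2085-03-30 gives 2085-08-30.
1 day remains in August 2085 after the 30th (31 − 30).
Full months from September 2085 through October 2087 contribute their day counts.
Then 29 days into November 2087.
Total: 1 + 30 + 31 + 30 + 31 + 31 + 28 + 31 + 30 + 31 + 30 + 31 + 31 + 30 + 31 + 30 + 31 + 31 + 28 + 31 + 30 + 31 + 30 + 31 + 31 + 30 + 31 + 29 = 821.
The subtraction is earlier − later, so the result is −821 → -821.

-821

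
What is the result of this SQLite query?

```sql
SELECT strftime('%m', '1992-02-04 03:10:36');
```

`%m` extracts the 2-digit month (01-12): 02.

02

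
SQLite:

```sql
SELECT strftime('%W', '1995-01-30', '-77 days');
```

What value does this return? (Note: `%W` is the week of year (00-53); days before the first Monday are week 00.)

46

First apply '-77 days': 1995-01-30 → 1994-11-14.
1994-11-14 is a Monday. SQLite's %W counts Mondays since the year started; the result is 46.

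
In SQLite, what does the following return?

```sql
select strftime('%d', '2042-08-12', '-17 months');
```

First apply '-17 months': 2042-08-12 → 2041-03-12.
`%d` extracts the 2-digit day of month: 12.

12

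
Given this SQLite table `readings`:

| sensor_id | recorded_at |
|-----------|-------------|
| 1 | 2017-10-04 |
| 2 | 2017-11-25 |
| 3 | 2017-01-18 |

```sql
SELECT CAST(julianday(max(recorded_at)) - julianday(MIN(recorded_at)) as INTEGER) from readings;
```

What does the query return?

311

MIN = 2017-01-18, MAX = 2017-11-25.
13 days remain in January 2017 after the 18th (31 − 18).
Full months from February 2017 through October 2017 contribute their day counts.
Then 25 days into November 2017.
Total: 13 + 28 + 31 + 30 + 31 + 30 + 31 + 31 + 30 + 31 + 25 = 311.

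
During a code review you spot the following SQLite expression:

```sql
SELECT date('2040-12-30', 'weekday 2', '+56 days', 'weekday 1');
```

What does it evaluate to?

`weekday 2` advances to the next Tuesday; 2040-12-30 is a Sunday, so it moves forward to 2041-01-01.
Applying '+56 days' to 2041-01-01: counting 56 days forward gives 2041-02-26.
`weekday 1` advances to the next Monday; 2041-02-26 is a Tuesday, so it moves forward to 2041-03-04.

2041-03-04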